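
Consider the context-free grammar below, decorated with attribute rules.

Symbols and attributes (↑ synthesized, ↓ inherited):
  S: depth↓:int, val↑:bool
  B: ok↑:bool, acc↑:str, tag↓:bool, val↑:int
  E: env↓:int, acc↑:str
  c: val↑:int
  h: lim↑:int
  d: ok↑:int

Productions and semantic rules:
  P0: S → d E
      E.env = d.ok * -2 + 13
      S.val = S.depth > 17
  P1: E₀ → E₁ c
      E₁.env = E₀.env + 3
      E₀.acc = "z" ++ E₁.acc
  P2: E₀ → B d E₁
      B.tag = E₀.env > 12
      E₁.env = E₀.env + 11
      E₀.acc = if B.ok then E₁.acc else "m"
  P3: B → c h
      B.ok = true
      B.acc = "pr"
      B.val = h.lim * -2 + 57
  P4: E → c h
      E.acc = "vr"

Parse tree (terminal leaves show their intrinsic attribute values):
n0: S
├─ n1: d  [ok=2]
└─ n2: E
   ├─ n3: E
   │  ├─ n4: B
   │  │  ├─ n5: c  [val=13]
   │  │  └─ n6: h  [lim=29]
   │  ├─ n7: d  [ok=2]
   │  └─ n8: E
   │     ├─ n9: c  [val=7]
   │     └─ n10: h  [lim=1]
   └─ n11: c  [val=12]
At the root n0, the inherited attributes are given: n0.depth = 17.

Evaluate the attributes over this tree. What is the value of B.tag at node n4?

1. n0.depth = 17  [given at root]
2. n1.ok = 2  [terminal]
3. n2.env = 9  [d.ok * -2 + 13]
4. n3.env = 12  [E₀.env + 3]
5. n4.tag = false  [E₀.env > 12]
6. n5.val = 13  [terminal]
7. n6.lim = 29  [terminal]
8. n4.ok = true  [true]
9. n4.acc = "pr"  ["pr"]
10. n4.val = -1  [h.lim * -2 + 57]
11. n7.ok = 2  [terminal]
12. n8.env = 23  [E₀.env + 11]
13. n9.val = 7  [terminal]
14. n10.lim = 1  [terminal]
15. n8.acc = "vr"  ["vr"]
16. n3.acc = "vr"  [if B.ok then E₁.acc else "m"]
17. n11.val = 12  [terminal]
18. n2.acc = "zvr"  ["z" ++ E₁.acc]
19. n0.val = false  [S.depth > 17]

false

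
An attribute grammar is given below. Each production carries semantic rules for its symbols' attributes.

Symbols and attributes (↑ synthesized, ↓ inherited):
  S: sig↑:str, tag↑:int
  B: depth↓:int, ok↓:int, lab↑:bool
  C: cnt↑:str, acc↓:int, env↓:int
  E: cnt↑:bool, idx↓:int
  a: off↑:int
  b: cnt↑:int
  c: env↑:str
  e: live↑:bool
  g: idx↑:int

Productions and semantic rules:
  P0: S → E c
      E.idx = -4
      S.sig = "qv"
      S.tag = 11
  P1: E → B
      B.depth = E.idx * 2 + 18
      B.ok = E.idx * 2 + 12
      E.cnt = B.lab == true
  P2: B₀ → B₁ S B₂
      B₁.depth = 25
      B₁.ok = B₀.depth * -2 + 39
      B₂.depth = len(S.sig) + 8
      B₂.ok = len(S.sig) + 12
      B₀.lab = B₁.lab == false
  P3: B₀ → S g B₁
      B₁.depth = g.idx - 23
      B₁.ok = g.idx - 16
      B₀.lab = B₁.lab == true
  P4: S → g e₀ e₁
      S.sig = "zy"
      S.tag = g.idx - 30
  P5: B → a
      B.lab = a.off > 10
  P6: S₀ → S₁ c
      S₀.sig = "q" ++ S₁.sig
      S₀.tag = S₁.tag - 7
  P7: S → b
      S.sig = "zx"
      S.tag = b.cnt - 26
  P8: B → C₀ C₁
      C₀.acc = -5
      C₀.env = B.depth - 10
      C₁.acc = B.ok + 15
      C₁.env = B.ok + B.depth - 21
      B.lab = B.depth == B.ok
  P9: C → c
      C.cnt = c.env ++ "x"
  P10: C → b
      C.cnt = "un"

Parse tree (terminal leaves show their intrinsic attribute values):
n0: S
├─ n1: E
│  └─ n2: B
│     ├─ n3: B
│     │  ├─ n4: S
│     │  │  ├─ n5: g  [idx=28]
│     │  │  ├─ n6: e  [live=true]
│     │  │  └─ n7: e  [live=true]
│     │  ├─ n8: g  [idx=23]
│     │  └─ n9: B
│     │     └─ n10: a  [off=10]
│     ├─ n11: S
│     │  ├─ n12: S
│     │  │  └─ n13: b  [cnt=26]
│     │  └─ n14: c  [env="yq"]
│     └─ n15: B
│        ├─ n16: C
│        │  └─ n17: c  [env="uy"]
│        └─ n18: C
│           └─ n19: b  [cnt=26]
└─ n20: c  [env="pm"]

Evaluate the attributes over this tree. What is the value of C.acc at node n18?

30

1. n1.idx = -4  [-4]
2. n2.depth = 10  [E.idx * 2 + 18]
3. n2.ok = 4  [E.idx * 2 + 12]
4. n3.depth = 25  [25]
5. n3.ok = 19  [B₀.depth * -2 + 39]
6. n5.idx = 28  [terminal]
7. n6.live = true  [terminal]
8. n7.live = true  [terminal]
9. n4.sig = "zy"  ["zy"]
10. n4.tag = -2  [g.idx - 30]
11. n8.idx = 23  [terminal]
12. n9.depth = 0  [g.idx - 23]
13. n9.ok = 7  [g.idx - 16]
14. n10.off = 10  [terminal]
15. n9.lab = false  [a.off > 10]
16. n3.lab = false  [B₁.lab == true]
17. n13.cnt = 26  [terminal]
18. n12.sig = "zx"  ["zx"]
19. n12.tag = 0  [b.cnt - 26]
20. n14.env = "yq"  [terminal]
21. n11.sig = "qzx"  ["q" ++ S₁.sig]
22. n11.tag = -7  [S₁.tag - 7]
23. n15.depth = 11  [len(S.sig) + 8]
24. n15.ok = 15  [len(S.sig) + 12]
25. n16.acc = -5  [-5]
26. n16.env = 1  [B.depth - 10]
27. n17.env = "uy"  [terminal]
28. n16.cnt = "uyx"  [c.env ++ "x"]
29. n18.acc = 30  [B.ok + 15]
30. n18.env = 5  [B.ok + B.depth - 21]
31. n19.cnt = 26  [terminal]
32. n18.cnt = "un"  ["un"]
33. n15.lab = false  [B.depth == B.ok]
34. n2.lab = true  [B₁.lab == false]
35. n1.cnt = true  [B.lab == true]
36. n20.env = "pm"  [terminal]
37. n0.sig = "qv"  ["qv"]
38. n0.tag = 11  [11]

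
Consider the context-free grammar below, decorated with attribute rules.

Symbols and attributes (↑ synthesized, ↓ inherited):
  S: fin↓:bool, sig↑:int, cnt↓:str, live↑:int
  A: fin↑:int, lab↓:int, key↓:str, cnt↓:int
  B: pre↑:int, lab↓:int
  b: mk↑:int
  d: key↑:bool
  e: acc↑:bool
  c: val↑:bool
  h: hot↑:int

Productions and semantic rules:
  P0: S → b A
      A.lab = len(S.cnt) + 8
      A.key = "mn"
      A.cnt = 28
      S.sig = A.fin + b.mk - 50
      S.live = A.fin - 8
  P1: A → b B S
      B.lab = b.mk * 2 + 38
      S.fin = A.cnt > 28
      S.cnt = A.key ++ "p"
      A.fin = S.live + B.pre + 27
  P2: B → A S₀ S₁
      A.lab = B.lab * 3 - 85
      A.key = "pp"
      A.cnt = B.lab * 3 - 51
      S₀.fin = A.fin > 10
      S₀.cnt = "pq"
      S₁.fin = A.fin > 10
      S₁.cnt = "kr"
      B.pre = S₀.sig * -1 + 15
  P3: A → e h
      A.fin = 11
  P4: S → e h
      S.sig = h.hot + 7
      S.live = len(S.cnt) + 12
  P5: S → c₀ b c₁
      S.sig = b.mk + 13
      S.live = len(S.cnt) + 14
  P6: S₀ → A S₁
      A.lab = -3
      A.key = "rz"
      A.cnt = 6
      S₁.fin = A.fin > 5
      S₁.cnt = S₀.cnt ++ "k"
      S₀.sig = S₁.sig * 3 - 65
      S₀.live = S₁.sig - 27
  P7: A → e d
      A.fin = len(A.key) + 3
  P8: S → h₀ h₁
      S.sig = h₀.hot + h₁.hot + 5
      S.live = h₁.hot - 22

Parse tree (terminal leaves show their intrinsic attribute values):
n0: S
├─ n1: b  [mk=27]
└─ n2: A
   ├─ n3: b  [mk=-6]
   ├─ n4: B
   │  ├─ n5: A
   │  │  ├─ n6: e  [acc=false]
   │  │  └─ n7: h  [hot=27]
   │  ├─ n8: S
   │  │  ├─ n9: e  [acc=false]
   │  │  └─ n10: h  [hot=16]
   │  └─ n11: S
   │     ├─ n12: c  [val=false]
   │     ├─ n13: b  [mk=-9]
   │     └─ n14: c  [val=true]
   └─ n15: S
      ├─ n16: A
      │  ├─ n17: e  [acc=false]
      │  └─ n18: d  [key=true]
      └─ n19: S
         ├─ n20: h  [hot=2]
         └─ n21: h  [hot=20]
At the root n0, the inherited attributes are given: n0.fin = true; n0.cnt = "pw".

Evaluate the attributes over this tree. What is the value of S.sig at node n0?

1. n0.fin = true  [given at root]
2. n0.cnt = "pw"  [given at root]
3. n1.mk = 27  [terminal]
4. n2.lab = 10  [len(S.cnt) + 8]
5. n2.key = "mn"  ["mn"]
6. n2.cnt = 28  [28]
7. n3.mk = -6  [terminal]
8. n4.lab = 26  [b.mk * 2 + 38]
9. n5.lab = -7  [B.lab * 3 - 85]
10. n5.key = "pp"  ["pp"]
11. n5.cnt = 27  [B.lab * 3 - 51]
12. n6.acc = false  [terminal]
13. n7.hot = 27  [terminal]
14. n5.fin = 11  [11]
15. n8.fin = true  [A.fin > 10]
16. n8.cnt = "pq"  ["pq"]
17. n9.acc = false  [terminal]
18. n10.hot = 16  [terminal]
19. n8.sig = 23  [h.hot + 7]
20. n8.live = 14  [len(S.cnt) + 12]
21. n11.fin = true  [A.fin > 10]
22. n11.cnt = "kr"  ["kr"]
23. n12.val = false  [terminal]
24. n13.mk = -9  [terminal]
25. n14.val = true  [terminal]
26. n11.sig = 4  [b.mk + 13]
27. n11.live = 16  [len(S.cnt) + 14]
28. n4.pre = -8  [S₀.sig * -1 + 15]
29. n15.fin = false  [A.cnt > 28]
30. n15.cnt = "mnp"  [A.key ++ "p"]
31. n16.lab = -3  [-3]
32. n16.key = "rz"  ["rz"]
33. n16.cnt = 6  [6]
34. n17.acc = false  [terminal]
35. n18.key = true  [terminal]
36. n16.fin = 5  [len(A.key) + 3]
37. n19.fin = false  [A.fin > 5]
38. n19.cnt = "mnpk"  [S₀.cnt ++ "k"]
39. n20.hot = 2  [terminal]
40. n21.hot = 20  [terminal]
41. n19.sig = 27  [h₀.hot + h₁.hot + 5]
42. n19.live = -2  [h₁.hot - 22]
43. n15.sig = 16  [S₁.sig * 3 - 65]
44. n15.live = 0  [S₁.sig - 27]
45. n2.fin = 19  [S.live + B.pre + 27]
46. n0.sig = -4  [A.fin + b.mk - 50]
47. n0.live = 11  [A.fin - 8]

-4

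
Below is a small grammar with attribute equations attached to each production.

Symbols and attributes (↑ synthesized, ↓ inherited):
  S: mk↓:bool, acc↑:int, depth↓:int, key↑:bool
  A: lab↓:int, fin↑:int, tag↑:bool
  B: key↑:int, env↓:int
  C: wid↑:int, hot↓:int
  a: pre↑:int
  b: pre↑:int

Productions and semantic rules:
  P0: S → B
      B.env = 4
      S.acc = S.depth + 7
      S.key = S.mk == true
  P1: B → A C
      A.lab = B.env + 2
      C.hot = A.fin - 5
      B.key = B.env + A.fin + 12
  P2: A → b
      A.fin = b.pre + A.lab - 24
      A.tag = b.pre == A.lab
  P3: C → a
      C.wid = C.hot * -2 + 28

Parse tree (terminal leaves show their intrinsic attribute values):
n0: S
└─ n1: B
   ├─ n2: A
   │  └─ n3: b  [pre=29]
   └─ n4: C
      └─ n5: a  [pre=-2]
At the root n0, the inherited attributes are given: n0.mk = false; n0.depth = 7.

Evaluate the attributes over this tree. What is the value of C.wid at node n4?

16

1. n0.mk = false  [given at root]
2. n0.depth = 7  [given at root]
3. n1.env = 4  [4]
4. n2.lab = 6  [B.env + 2]
5. n3.pre = 29  [terminal]
6. n2.fin = 11  [b.pre + A.lab - 24]
7. n2.tag = false  [b.pre == A.lab]
8. n4.hot = 6  [A.fin - 5]
9. n5.pre = -2  [terminal]
10. n4.wid = 16  [C.hot * -2 + 28]
11. n1.key = 27  [B.env + A.fin + 12]
12. n0.acc = 14  [S.depth + 7]
13. n0.key = false  [S.mk == true]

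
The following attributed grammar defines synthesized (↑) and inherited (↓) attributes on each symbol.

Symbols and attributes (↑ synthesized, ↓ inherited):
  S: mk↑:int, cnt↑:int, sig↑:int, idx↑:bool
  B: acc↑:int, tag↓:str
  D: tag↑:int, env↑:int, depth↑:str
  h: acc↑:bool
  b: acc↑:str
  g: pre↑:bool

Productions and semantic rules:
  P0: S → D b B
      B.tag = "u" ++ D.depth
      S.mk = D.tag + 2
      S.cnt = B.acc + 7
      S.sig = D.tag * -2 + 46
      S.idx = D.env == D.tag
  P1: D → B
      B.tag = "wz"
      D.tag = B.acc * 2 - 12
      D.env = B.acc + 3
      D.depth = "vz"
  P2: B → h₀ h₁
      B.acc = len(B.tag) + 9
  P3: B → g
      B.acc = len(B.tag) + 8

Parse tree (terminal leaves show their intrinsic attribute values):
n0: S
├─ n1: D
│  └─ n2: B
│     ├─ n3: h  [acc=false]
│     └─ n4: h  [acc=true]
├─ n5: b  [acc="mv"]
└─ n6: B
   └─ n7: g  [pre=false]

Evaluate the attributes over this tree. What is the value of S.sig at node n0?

26

1. n2.tag = "wz"  ["wz"]
2. n3.acc = false  [terminal]
3. n4.acc = true  [terminal]
4. n2.acc = 11  [len(B.tag) + 9]
5. n1.tag = 10  [B.acc * 2 - 12]
6. n1.env = 14  [B.acc + 3]
7. n1.depth = "vz"  ["vz"]
8. n5.acc = "mv"  [terminal]
9. n6.tag = "uvz"  ["u" ++ D.depth]
10. n7.pre = false  [terminal]
11. n6.acc = 11  [len(B.tag) + 8]
12. n0.mk = 12  [D.tag + 2]
13. n0.cnt = 18  [B.acc + 7]
14. n0.sig = 26  [D.tag * -2 + 46]
15. n0.idx = false  [D.env == D.tag]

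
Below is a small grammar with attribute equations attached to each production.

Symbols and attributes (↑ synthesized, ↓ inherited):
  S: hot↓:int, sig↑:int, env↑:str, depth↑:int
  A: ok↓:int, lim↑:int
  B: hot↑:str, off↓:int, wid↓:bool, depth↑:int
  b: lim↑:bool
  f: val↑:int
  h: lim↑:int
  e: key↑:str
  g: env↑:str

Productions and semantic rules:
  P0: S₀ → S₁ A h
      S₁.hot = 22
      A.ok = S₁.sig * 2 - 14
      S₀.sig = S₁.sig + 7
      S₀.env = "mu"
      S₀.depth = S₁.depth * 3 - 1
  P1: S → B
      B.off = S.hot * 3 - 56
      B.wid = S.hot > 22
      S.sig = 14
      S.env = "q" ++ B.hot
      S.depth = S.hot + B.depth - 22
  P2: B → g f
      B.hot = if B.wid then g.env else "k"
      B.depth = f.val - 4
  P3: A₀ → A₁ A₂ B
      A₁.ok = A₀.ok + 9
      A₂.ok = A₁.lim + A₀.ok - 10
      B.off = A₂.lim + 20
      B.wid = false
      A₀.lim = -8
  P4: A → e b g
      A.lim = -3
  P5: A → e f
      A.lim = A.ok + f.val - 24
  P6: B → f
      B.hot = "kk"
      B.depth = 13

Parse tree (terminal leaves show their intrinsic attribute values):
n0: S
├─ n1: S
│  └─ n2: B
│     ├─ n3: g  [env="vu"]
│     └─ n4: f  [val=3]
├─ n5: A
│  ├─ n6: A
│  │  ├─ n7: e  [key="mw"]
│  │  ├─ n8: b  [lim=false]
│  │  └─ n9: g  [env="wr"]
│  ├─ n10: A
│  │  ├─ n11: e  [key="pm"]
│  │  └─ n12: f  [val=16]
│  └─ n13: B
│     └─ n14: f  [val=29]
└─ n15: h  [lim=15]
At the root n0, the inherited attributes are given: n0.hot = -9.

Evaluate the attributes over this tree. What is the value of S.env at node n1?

1. n0.hot = -9  [given at root]
2. n1.hot = 22  [22]
3. n2.off = 10  [S.hot * 3 - 56]
4. n2.wid = false  [S.hot > 22]
5. n3.env = "vu"  [terminal]
6. n4.val = 3  [terminal]
7. n2.hot = "k"  [if B.wid then g.env else "k"]
8. n2.depth = -1  [f.val - 4]
9. n1.sig = 14  [14]
10. n1.env = "qk"  ["q" ++ B.hot]
11. n1.depth = -1  [S.hot + B.depth - 22]
12. n5.ok = 14  [S₁.sig * 2 - 14]
13. n6.ok = 23  [A₀.ok + 9]
14. n7.key = "mw"  [terminal]
15. n8.lim = false  [terminal]
16. n9.env = "wr"  [terminal]
17. n6.lim = -3  [-3]
18. n10.ok = 1  [A₁.lim + A₀.ok - 10]
19. n11.key = "pm"  [terminal]
20. n12.val = 16  [terminal]
21. n10.lim = -7  [A.ok + f.val - 24]
22. n13.off = 13  [A₂.lim + 20]
23. n13.wid = false  [false]
24. n14.val = 29  [terminal]
25. n13.hot = "kk"  ["kk"]
26. n13.depth = 13  [13]
27. n5.lim = -8  [-8]
28. n15.lim = 15  [terminal]
29. n0.sig = 21  [S₁.sig + 7]
30. n0.env = "mu"  ["mu"]
31. n0.depth = -4  [S₁.depth * 3 - 1]

"qk"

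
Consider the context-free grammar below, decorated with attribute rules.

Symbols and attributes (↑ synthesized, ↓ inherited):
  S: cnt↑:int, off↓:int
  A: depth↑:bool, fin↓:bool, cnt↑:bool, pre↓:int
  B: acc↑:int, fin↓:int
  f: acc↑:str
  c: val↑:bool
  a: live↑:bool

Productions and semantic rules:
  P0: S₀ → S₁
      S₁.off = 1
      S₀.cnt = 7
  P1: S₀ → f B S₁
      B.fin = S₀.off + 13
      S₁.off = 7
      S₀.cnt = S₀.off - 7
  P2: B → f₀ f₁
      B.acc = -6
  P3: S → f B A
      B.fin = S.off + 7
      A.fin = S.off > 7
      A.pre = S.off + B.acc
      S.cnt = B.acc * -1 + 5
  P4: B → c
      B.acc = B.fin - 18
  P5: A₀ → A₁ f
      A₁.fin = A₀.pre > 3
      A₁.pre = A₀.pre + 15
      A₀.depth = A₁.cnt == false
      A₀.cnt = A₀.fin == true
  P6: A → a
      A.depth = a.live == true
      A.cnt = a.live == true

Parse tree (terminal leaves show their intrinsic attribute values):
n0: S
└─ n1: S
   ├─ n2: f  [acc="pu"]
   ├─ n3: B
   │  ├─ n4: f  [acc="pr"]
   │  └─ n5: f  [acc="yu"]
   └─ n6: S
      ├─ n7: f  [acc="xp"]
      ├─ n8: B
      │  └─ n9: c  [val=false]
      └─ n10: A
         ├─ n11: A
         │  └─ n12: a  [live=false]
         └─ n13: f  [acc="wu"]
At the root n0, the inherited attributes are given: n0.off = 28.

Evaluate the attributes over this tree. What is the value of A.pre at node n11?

18

1. n0.off = 28  [given at root]
2. n1.off = 1  [1]
3. n2.acc = "pu"  [terminal]
4. n3.fin = 14  [S₀.off + 13]
5. n4.acc = "pr"  [terminal]
6. n5.acc = "yu"  [terminal]
7. n3.acc = -6  [-6]
8. n6.off = 7  [7]
9. n7.acc = "xp"  [terminal]
10. n8.fin = 14  [S.off + 7]
11. n9.val = false  [terminal]
12. n8.acc = -4  [B.fin - 18]
13. n10.fin = false  [S.off > 7]
14. n10.pre = 3  [S.off + B.acc]
15. n11.fin = false  [A₀.pre > 3]
16. n11.pre = 18  [A₀.pre + 15]
17. n12.live = false  [terminal]
18. n11.depth = false  [a.live == true]
19. n11.cnt = false  [a.live == true]
20. n13.acc = "wu"  [terminal]
21. n10.depth = true  [A₁.cnt == false]
22. n10.cnt = false  [A₀.fin == true]
23. n6.cnt = 9  [B.acc * -1 + 5]
24. n1.cnt = -6  [S₀.off - 7]
25. n0.cnt = 7  [7]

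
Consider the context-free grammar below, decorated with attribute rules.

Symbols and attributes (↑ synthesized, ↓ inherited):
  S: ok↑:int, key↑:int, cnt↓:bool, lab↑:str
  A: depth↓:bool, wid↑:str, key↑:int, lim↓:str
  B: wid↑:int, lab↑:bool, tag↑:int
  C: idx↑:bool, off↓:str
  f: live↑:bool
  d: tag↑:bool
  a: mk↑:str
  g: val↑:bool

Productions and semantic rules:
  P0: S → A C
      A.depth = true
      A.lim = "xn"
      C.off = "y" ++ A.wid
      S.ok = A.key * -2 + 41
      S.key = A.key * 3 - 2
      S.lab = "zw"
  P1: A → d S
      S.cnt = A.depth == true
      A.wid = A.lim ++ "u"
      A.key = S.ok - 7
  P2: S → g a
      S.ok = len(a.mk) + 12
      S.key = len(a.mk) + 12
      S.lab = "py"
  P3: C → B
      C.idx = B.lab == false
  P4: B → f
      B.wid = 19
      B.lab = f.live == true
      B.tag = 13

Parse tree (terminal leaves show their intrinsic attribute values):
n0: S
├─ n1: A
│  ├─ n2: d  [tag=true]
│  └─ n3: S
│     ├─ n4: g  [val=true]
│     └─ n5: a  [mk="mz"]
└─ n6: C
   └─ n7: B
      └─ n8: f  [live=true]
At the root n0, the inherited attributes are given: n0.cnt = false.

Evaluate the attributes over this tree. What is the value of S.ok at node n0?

1. n0.cnt = false  [given at root]
2. n1.depth = true  [true]
3. n1.lim = "xn"  ["xn"]
4. n2.tag = true  [terminal]
5. n3.cnt = true  [A.depth == true]
6. n4.val = true  [terminal]
7. n5.mk = "mz"  [terminal]
8. n3.ok = 14  [len(a.mk) + 12]
9. n3.key = 14  [len(a.mk) + 12]
10. n3.lab = "py"  ["py"]
11. n1.wid = "xnu"  [A.lim ++ "u"]
12. n1.key = 7  [S.ok - 7]
13. n6.off = "yxnu"  ["y" ++ A.wid]
14. n8.live = true  [terminal]
15. n7.wid = 19  [19]
16. n7.lab = true  [f.live == true]
17. n7.tag = 13  [13]
18. n6.idx = false  [B.lab == false]
19. n0.ok = 27  [A.key * -2 + 41]
20. n0.key = 19  [A.key * 3 - 2]
21. n0.lab = "zw"  ["zw"]

27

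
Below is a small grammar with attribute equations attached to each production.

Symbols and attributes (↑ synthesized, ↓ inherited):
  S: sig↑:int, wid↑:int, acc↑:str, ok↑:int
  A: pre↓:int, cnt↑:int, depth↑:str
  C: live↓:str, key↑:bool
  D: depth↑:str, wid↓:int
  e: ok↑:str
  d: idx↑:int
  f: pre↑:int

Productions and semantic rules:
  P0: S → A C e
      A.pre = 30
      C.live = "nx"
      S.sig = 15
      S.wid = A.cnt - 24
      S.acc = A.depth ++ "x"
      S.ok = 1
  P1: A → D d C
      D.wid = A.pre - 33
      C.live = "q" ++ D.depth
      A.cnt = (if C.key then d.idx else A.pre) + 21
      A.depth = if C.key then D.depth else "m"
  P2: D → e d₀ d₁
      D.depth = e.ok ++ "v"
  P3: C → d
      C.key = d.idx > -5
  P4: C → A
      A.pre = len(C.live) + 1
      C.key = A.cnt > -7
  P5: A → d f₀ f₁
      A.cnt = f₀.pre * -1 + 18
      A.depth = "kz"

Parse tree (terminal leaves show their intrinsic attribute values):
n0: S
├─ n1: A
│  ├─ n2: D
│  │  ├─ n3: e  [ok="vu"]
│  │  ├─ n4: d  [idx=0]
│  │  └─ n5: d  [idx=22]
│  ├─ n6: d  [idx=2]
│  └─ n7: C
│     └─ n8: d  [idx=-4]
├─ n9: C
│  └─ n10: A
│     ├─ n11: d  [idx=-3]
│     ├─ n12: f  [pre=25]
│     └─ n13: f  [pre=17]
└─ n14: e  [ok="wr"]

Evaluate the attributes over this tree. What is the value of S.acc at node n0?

"vuvx"

1. n1.pre = 30  [30]
2. n2.wid = -3  [A.pre - 33]
3. n3.ok = "vu"  [terminal]
4. n4.idx = 0  [terminal]
5. n5.idx = 22  [terminal]
6. n2.depth = "vuv"  [e.ok ++ "v"]
7. n6.idx = 2  [terminal]
8. n7.live = "qvuv"  ["q" ++ D.depth]
9. n8.idx = -4  [terminal]
10. n7.key = true  [d.idx > -5]
11. n1.cnt = 23  [(if C.key then d.idx else A.pre) + 21]
12. n1.depth = "vuv"  [if C.key then D.depth else "m"]
13. n9.live = "nx"  ["nx"]
14. n10.pre = 3  [len(C.live) + 1]
15. n11.idx = -3  [terminal]
16. n12.pre = 25  [terminal]
17. n13.pre = 17  [terminal]
18. n10.cnt = -7  [f₀.pre * -1 + 18]
19. n10.depth = "kz"  ["kz"]
20. n9.key = false  [A.cnt > -7]
21. n14.ok = "wr"  [terminal]
22. n0.sig = 15  [15]
23. n0.wid = -1  [A.cnt - 24]
24. n0.acc = "vuvx"  [A.depth ++ "x"]
25. n0.ok = 1  [1]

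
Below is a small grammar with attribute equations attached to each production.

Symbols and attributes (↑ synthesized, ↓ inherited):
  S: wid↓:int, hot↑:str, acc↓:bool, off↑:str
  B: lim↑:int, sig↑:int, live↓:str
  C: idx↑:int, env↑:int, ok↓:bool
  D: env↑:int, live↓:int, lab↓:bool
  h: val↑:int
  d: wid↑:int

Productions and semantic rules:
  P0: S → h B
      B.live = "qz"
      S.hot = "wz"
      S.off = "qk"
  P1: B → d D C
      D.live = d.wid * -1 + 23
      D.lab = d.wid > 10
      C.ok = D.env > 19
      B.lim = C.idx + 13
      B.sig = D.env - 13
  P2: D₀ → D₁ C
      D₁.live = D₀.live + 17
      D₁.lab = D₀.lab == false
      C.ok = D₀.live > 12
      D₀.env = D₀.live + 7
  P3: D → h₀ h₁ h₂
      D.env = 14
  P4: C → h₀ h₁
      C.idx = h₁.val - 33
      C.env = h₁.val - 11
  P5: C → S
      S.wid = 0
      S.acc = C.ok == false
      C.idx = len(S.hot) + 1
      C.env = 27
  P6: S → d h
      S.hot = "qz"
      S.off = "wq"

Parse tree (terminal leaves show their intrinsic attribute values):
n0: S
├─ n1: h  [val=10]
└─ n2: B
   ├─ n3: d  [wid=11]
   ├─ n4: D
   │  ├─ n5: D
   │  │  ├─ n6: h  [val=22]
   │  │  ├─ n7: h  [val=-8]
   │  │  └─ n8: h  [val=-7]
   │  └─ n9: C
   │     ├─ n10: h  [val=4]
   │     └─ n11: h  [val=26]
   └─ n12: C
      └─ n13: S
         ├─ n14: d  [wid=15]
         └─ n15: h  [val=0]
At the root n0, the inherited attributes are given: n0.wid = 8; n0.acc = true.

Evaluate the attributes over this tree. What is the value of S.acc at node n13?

1. n0.wid = 8  [given at root]
2. n0.acc = true  [given at root]
3. n1.val = 10  [terminal]
4. n2.live = "qz"  ["qz"]
5. n3.wid = 11  [terminal]
6. n4.live = 12  [d.wid * -1 + 23]
7. n4.lab = true  [d.wid > 10]
8. n5.live = 29  [D₀.live + 17]
9. n5.lab = false  [D₀.lab == false]
10. n6.val = 22  [terminal]
11. n7.val = -8  [terminal]
12. n8.val = -7  [terminal]
13. n5.env = 14  [14]
14. n9.ok = false  [D₀.live > 12]
15. n10.val = 4  [terminal]
16. n11.val = 26  [terminal]
17. n9.idx = -7  [h₁.val - 33]
18. n9.env = 15  [h₁.val - 11]
19. n4.env = 19  [D₀.live + 7]
20. n12.ok = false  [D.env > 19]
21. n13.wid = 0  [0]
22. n13.acc = true  [C.ok == false]
23. n14.wid = 15  [terminal]
24. n15.val = 0  [terminal]
25. n13.hot = "qz"  ["qz"]
26. n13.off = "wq"  ["wq"]
27. n12.idx = 3  [len(S.hot) + 1]
28. n12.env = 27  [27]
29. n2.lim = 16  [C.idx + 13]
30. n2.sig = 6  [D.env - 13]
31. n0.hot = "wz"  ["wz"]
32. n0.off = "qk"  ["qk"]

true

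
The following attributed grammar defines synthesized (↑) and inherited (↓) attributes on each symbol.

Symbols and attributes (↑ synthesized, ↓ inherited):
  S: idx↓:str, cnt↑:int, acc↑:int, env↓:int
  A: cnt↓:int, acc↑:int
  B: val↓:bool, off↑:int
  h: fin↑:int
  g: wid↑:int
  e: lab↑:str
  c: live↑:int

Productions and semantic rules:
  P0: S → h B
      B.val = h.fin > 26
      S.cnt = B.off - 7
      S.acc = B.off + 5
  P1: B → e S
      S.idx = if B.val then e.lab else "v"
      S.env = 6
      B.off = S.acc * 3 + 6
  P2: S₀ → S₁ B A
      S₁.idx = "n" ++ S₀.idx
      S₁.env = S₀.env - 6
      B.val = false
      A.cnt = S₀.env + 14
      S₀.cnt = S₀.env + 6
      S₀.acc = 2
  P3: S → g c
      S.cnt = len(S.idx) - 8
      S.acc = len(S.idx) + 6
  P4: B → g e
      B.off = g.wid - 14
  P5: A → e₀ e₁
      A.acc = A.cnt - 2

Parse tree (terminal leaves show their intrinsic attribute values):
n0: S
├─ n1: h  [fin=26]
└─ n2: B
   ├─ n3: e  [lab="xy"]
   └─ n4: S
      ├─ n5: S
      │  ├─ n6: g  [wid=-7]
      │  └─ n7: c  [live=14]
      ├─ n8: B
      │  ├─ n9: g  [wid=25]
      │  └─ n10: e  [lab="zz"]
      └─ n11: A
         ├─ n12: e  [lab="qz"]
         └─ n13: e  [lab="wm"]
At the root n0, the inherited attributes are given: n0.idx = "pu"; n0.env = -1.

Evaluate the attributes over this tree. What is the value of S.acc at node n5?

8

1. n0.idx = "pu"  [given at root]
2. n0.env = -1  [given at root]
3. n1.fin = 26  [terminal]
4. n2.val = false  [h.fin > 26]
5. n3.lab = "xy"  [terminal]
6. n4.idx = "v"  [if B.val then e.lab else "v"]
7. n4.env = 6  [6]
8. n5.idx = "nv"  ["n" ++ S₀.idx]
9. n5.env = 0  [S₀.env - 6]
10. n6.wid = -7  [terminal]
11. n7.live = 14  [terminal]
12. n5.cnt = -6  [len(S.idx) - 8]
13. n5.acc = 8  [len(S.idx) + 6]
14. n8.val = false  [false]
15. n9.wid = 25  [terminal]
16. n10.lab = "zz"  [terminal]
17. n8.off = 11  [g.wid - 14]
18. n11.cnt = 20  [S₀.env + 14]
19. n12.lab = "qz"  [terminal]
20. n13.lab = "wm"  [terminal]
21. n11.acc = 18  [A.cnt - 2]
22. n4.cnt = 12  [S₀.env + 6]
23. n4.acc = 2  [2]
24. n2.off = 12  [S.acc * 3 + 6]
25. n0.cnt = 5  [B.off - 7]
26. n0.acc = 17  [B.off + 5]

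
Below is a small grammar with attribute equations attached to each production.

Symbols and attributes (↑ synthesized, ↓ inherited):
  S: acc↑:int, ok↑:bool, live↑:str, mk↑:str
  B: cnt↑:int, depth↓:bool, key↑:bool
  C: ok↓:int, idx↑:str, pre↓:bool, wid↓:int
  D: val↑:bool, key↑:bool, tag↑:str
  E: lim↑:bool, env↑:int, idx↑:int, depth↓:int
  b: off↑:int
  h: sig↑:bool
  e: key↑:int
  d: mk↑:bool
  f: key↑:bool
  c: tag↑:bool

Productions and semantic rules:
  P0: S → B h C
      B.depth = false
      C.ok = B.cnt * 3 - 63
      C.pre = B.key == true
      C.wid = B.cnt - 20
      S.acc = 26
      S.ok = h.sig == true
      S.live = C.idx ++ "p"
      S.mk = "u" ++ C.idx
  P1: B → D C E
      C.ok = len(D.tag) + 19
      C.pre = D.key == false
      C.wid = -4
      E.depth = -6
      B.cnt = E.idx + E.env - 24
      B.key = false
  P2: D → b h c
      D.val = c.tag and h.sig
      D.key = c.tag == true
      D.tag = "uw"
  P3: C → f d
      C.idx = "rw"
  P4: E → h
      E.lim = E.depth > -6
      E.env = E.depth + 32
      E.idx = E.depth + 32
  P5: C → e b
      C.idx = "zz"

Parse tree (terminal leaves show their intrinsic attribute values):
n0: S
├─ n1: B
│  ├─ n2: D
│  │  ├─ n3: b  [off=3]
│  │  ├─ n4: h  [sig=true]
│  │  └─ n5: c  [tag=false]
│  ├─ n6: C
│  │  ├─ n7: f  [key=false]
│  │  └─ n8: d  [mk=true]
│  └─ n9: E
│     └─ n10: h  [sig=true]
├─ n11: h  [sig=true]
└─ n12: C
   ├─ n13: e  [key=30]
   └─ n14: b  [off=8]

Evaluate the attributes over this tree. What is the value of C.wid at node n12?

1. n1.depth = false  [false]
2. n3.off = 3  [terminal]
3. n4.sig = true  [terminal]
4. n5.tag = false  [terminal]
5. n2.val = false  [c.tag and h.sig]
6. n2.key = false  [c.tag == true]
7. n2.tag = "uw"  ["uw"]
8. n6.ok = 21  [len(D.tag) + 19]
9. n6.pre = true  [D.key == false]
10. n6.wid = -4  [-4]
11. n7.key = false  [terminal]
12. n8.mk = true  [terminal]
13. n6.idx = "rw"  ["rw"]
14. n9.depth = -6  [-6]
15. n10.sig = true  [terminal]
16. n9.lim = false  [E.depth > -6]
17. n9.env = 26  [E.depth + 32]
18. n9.idx = 26  [E.depth + 32]
19. n1.cnt = 28  [E.idx + E.env - 24]
20. n1.key = false  [false]
21. n11.sig = true  [terminal]
22. n12.ok = 21  [B.cnt * 3 - 63]
23. n12.pre = false  [B.key == true]
24. n12.wid = 8  [B.cnt - 20]
25. n13.key = 30  [terminal]
26. n14.off = 8  [terminal]
27. n12.idx = "zz"  ["zz"]
28. n0.acc = 26  [26]
29. n0.ok = true  [h.sig == true]
30. n0.live = "zzp"  [C.idx ++ "p"]
31. n0.mk = "uzz"  ["u" ++ C.idx]

8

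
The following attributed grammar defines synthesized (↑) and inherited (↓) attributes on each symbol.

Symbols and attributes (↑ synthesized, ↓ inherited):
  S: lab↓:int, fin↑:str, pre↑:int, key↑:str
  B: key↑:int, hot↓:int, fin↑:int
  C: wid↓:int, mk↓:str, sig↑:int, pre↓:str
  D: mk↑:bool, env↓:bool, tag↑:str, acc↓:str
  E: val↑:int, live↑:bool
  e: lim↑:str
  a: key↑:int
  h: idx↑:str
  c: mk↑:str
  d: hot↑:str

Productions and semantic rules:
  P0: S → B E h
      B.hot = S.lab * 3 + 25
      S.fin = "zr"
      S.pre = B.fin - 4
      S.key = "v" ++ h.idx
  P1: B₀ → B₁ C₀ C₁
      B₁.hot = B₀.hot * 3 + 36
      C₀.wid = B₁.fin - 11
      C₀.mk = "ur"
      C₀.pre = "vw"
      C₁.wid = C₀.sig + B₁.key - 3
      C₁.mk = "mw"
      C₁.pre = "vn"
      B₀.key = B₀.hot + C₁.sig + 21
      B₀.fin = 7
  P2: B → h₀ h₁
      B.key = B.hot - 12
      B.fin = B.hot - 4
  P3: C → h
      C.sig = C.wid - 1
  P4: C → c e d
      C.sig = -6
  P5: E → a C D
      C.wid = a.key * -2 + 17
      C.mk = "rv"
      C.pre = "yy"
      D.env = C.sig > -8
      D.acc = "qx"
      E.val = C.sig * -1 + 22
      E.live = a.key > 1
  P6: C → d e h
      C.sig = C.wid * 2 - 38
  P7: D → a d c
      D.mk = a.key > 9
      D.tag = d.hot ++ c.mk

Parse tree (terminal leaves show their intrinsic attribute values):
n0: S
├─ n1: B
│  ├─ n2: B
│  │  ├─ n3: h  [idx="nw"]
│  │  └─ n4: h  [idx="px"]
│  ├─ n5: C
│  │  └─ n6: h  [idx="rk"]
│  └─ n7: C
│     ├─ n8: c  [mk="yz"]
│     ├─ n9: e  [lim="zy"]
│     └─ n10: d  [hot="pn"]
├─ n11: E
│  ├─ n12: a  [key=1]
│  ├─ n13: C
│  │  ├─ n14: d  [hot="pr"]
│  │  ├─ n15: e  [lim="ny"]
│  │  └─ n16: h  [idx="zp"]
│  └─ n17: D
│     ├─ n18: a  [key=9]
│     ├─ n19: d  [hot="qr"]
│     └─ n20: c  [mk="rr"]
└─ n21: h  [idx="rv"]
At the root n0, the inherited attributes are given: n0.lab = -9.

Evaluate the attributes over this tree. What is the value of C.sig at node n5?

1. n0.lab = -9  [given at root]
2. n1.hot = -2  [S.lab * 3 + 25]
3. n2.hot = 30  [B₀.hot * 3 + 36]
4. n3.idx = "nw"  [terminal]
5. n4.idx = "px"  [terminal]
6. n2.key = 18  [B.hot - 12]
7. n2.fin = 26  [B.hot - 4]
8. n5.wid = 15  [B₁.fin - 11]
9. n5.mk = "ur"  ["ur"]
10. n5.pre = "vw"  ["vw"]
11. n6.idx = "rk"  [terminal]
12. n5.sig = 14  [C.wid - 1]
13. n7.wid = 29  [C₀.sig + B₁.key - 3]
14. n7.mk = "mw"  ["mw"]
15. n7.pre = "vn"  ["vn"]
16. n8.mk = "yz"  [terminal]
17. n9.lim = "zy"  [terminal]
18. n10.hot = "pn"  [terminal]
19. n7.sig = -6  [-6]
20. n1.key = 13  [B₀.hot + C₁.sig + 21]
21. n1.fin = 7  [7]
22. n12.key = 1  [terminal]
23. n13.wid = 15  [a.key * -2 + 17]
24. n13.mk = "rv"  ["rv"]
25. n13.pre = "yy"  ["yy"]
26. n14.hot = "pr"  [terminal]
27. n15.lim = "ny"  [terminal]
28. n16.idx = "zp"  [terminal]
29. n13.sig = -8  [C.wid * 2 - 38]
30. n17.env = false  [C.sig > -8]
31. n17.acc = "qx"  ["qx"]
32. n18.key = 9  [terminal]
33. n19.hot = "qr"  [terminal]
34. n20.mk = "rr"  [terminal]
35. n17.mk = false  [a.key > 9]
36. n17.tag = "qrrr"  [d.hot ++ c.mk]
37. n11.val = 30  [C.sig * -1 + 22]
38. n11.live = false  [a.key > 1]
39. n21.idx = "rv"  [terminal]
40. n0.fin = "zr"  ["zr"]
41. n0.pre = 3  [B.fin - 4]
42. n0.key = "vrv"  ["v" ++ h.idx]

14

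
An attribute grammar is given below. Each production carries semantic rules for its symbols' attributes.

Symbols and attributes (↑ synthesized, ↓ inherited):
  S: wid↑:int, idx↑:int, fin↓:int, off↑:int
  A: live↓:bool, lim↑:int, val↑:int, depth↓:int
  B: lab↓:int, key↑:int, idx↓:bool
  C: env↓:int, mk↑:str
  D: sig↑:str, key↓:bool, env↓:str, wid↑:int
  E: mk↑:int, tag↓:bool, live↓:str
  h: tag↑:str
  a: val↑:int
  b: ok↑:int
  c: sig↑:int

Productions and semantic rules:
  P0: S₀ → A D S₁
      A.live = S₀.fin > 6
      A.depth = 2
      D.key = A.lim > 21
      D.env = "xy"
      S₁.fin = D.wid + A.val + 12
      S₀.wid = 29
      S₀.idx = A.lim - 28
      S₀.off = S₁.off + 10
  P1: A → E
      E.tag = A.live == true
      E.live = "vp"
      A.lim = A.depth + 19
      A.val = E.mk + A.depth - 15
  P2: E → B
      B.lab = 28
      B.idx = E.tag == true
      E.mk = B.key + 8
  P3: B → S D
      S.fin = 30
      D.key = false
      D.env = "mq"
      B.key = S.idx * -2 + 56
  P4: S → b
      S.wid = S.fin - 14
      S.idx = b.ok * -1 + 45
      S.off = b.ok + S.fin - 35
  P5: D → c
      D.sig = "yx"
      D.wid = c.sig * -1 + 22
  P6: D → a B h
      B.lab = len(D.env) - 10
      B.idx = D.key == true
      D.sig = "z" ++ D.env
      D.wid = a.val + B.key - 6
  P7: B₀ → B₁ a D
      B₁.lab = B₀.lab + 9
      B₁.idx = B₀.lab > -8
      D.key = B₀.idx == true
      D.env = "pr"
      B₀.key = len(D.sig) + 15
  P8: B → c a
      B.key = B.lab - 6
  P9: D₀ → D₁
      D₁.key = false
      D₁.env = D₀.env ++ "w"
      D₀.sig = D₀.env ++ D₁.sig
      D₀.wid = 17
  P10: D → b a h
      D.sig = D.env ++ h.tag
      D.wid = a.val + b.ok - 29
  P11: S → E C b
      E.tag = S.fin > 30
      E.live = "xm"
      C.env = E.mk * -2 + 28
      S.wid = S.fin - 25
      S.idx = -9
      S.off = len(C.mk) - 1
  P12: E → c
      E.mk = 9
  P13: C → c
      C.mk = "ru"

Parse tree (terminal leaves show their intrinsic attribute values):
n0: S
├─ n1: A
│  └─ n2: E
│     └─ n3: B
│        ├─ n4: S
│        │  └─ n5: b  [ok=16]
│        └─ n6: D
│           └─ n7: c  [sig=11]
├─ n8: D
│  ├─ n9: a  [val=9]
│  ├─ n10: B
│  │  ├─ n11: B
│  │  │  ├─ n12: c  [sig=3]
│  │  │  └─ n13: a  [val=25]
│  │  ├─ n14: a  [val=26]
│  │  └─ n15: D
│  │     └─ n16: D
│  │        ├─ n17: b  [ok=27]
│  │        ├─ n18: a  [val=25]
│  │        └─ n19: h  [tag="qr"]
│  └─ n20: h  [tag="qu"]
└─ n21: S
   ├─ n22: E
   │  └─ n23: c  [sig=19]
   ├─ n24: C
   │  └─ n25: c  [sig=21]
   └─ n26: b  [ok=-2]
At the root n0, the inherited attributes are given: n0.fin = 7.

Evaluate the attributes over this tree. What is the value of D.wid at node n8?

1. n0.fin = 7  [given at root]
2. n1.live = true  [S₀.fin > 6]
3. n1.depth = 2  [2]
4. n2.tag = true  [A.live == true]
5. n2.live = "vp"  ["vp"]
6. n3.lab = 28  [28]
7. n3.idx = true  [E.tag == true]
8. n4.fin = 30  [30]
9. n5.ok = 16  [terminal]
10. n4.wid = 16  [S.fin - 14]
11. n4.idx = 29  [b.ok * -1 + 45]
12. n4.off = 11  [b.ok + S.fin - 35]
13. n6.key = false  [false]
14. n6.env = "mq"  ["mq"]
15. n7.sig = 11  [terminal]
16. n6.sig = "yx"  ["yx"]
17. n6.wid = 11  [c.sig * -1 + 22]
18. n3.key = -2  [S.idx * -2 + 56]
19. n2.mk = 6  [B.key + 8]
20. n1.lim = 21  [A.depth + 19]
21. n1.val = -7  [E.mk + A.depth - 15]
22. n8.key = false  [A.lim > 21]
23. n8.env = "xy"  ["xy"]
24. n9.val = 9  [terminal]
25. n10.lab = -8  [len(D.env) - 10]
26. n10.idx = false  [D.key == true]
27. n11.lab = 1  [B₀.lab + 9]
28. n11.idx = false  [B₀.lab > -8]
29. n12.sig = 3  [terminal]
30. n13.val = 25  [terminal]
31. n11.key = -5  [B.lab - 6]
32. n14.val = 26  [terminal]
33. n15.key = false  [B₀.idx == true]
34. n15.env = "pr"  ["pr"]
35. n16.key = false  [false]
36. n16.env = "prw"  [D₀.env ++ "w"]
37. n17.ok = 27  [terminal]
38. n18.val = 25  [terminal]
39. n19.tag = "qr"  [terminal]
40. n16.sig = "prwqr"  [D.env ++ h.tag]
41. n16.wid = 23  [a.val + b.ok - 29]
42. n15.sig = "prprwqr"  [D₀.env ++ D₁.sig]
43. n15.wid = 17  [17]
44. n10.key = 22  [len(D.sig) + 15]
45. n20.tag = "qu"  [terminal]
46. n8.sig = "zxy"  ["z" ++ D.env]
47. n8.wid = 25  [a.val + B.key - 6]
48. n21.fin = 30  [D.wid + A.val + 12]
49. n22.tag = false  [S.fin > 30]
50. n22.live = "xm"  ["xm"]
51. n23.sig = 19  [terminal]
52. n22.mk = 9  [9]
53. n24.env = 10  [E.mk * -2 + 28]
54. n25.sig = 21  [terminal]
55. n24.mk = "ru"  ["ru"]
56. n26.ok = -2  [terminal]
57. n21.wid = 5  [S.fin - 25]
58. n21.idx = -9  [-9]
59. n21.off = 1  [len(C.mk) - 1]
60. n0.wid = 29  [29]
61. n0.idx = -7  [A.lim - 28]
62. n0.off = 11  [S₁.off + 10]

25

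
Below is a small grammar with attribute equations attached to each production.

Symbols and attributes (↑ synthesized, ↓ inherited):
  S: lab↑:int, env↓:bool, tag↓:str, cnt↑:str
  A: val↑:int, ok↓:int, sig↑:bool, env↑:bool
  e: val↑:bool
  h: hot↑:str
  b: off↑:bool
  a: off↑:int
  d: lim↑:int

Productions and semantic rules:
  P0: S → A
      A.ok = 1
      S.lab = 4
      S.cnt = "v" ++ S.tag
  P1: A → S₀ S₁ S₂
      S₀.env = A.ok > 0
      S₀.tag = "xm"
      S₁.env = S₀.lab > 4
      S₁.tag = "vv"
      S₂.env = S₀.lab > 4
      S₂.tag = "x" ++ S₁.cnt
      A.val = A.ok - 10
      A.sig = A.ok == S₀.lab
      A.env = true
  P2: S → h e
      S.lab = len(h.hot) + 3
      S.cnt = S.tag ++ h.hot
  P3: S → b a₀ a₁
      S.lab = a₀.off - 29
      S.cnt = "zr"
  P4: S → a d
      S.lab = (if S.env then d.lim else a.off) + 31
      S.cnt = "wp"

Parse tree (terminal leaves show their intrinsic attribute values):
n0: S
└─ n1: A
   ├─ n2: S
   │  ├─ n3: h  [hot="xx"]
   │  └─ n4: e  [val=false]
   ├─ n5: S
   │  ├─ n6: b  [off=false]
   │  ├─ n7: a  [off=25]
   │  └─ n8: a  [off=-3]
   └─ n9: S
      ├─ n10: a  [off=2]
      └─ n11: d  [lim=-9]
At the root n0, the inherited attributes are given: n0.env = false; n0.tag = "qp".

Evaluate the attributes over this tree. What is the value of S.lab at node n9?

22

1. n0.env = false  [given at root]
2. n0.tag = "qp"  [given at root]
3. n1.ok = 1  [1]
4. n2.env = true  [A.ok > 0]
5. n2.tag = "xm"  ["xm"]
6. n3.hot = "xx"  [terminal]
7. n4.val = false  [terminal]
8. n2.lab = 5  [len(h.hot) + 3]
9. n2.cnt = "xmxx"  [S.tag ++ h.hot]
10. n5.env = true  [S₀.lab > 4]
11. n5.tag = "vv"  ["vv"]
12. n6.off = false  [terminal]
13. n7.off = 25  [terminal]
14. n8.off = -3  [terminal]
15. n5.lab = -4  [a₀.off - 29]
16. n5.cnt = "zr"  ["zr"]
17. n9.env = true  [S₀.lab > 4]
18. n9.tag = "xzr"  ["x" ++ S₁.cnt]
19. n10.off = 2  [terminal]
20. n11.lim = -9  [terminal]
21. n9.lab = 22  [(if S.env then d.lim else a.off) + 31]
22. n9.cnt = "wp"  ["wp"]
23. n1.val = -9  [A.ok - 10]
24. n1.sig = false  [A.ok == S₀.lab]
25. n1.env = true  [true]
26. n0.lab = 4  [4]
27. n0.cnt = "vqp"  ["v" ++ S.tag]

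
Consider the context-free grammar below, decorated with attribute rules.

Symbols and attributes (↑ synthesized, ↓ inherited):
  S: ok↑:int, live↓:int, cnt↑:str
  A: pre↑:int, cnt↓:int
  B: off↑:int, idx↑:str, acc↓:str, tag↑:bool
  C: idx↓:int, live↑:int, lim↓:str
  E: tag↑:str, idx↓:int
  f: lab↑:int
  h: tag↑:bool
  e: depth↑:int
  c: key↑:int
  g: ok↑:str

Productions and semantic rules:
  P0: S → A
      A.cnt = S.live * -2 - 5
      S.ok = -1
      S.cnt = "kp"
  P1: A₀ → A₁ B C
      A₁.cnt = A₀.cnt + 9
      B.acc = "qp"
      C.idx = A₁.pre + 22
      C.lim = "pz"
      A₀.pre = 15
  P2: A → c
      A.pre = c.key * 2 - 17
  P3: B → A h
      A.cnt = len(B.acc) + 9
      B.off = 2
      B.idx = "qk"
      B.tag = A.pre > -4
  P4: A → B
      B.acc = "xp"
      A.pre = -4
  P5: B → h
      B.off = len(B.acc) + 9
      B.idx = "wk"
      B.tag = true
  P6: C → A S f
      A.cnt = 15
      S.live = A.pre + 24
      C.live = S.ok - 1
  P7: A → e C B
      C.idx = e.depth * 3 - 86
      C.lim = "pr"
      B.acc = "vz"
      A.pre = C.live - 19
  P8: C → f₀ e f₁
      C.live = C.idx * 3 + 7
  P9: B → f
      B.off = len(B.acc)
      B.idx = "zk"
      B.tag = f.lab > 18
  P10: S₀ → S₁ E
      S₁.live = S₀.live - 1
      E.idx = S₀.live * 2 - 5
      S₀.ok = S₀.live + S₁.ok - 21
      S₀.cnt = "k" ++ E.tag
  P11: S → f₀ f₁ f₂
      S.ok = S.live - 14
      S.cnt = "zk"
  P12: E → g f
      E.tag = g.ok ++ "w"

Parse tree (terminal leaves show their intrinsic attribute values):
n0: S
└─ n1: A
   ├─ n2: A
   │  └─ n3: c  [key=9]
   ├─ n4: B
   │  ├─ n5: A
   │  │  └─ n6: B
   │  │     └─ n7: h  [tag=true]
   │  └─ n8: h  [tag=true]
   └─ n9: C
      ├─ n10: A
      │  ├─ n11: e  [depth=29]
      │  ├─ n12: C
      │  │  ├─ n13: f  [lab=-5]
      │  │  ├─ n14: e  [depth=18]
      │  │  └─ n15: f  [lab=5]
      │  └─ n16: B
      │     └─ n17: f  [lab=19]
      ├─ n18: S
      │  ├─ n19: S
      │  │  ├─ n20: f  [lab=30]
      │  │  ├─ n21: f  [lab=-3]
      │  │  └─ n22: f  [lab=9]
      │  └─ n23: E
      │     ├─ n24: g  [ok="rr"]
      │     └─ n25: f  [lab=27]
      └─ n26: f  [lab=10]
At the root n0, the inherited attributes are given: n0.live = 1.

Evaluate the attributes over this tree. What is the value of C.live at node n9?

1. n0.live = 1  [given at root]
2. n1.cnt = -7  [S.live * -2 - 5]
3. n2.cnt = 2  [A₀.cnt + 9]
4. n3.key = 9  [terminal]
5. n2.pre = 1  [c.key * 2 - 17]
6. n4.acc = "qp"  ["qp"]
7. n5.cnt = 11  [len(B.acc) + 9]
8. n6.acc = "xp"  ["xp"]
9. n7.tag = true  [terminal]
10. n6.off = 11  [len(B.acc) + 9]
11. n6.idx = "wk"  ["wk"]
12. n6.tag = true  [true]
13. n5.pre = -4  [-4]
14. n8.tag = true  [terminal]
15. n4.off = 2  [2]
16. n4.idx = "qk"  ["qk"]
17. n4.tag = false  [A.pre > -4]
18. n9.idx = 23  [A₁.pre + 22]
19. n9.lim = "pz"  ["pz"]
20. n10.cnt = 15  [15]
21. n11.depth = 29  [terminal]
22. n12.idx = 1  [e.depth * 3 - 86]
23. n12.lim = "pr"  ["pr"]
24. n13.lab = -5  [terminal]
25. n14.depth = 18  [terminal]
26. n15.lab = 5  [terminal]
27. n12.live = 10  [C.idx * 3 + 7]
28. n16.acc = "vz"  ["vz"]
29. n17.lab = 19  [terminal]
30. n16.off = 2  [len(B.acc)]
31. n16.idx = "zk"  ["zk"]
32. n16.tag = true  [f.lab > 18]
33. n10.pre = -9  [C.live - 19]
34. n18.live = 15  [A.pre + 24]
35. n19.live = 14  [S₀.live - 1]
36. n20.lab = 30  [terminal]
37. n21.lab = -3  [terminal]
38. n22.lab = 9  [terminal]
39. n19.ok = 0  [S.live - 14]
40. n19.cnt = "zk"  ["zk"]
41. n23.idx = 25  [S₀.live * 2 - 5]
42. n24.ok = "rr"  [terminal]
43. n25.lab = 27  [terminal]
44. n23.tag = "rrw"  [g.ok ++ "w"]
45. n18.ok = -6  [S₀.live + S₁.ok - 21]
46. n18.cnt = "krrw"  ["k" ++ E.tag]
47. n26.lab = 10  [terminal]
48. n9.live = -7  [S.ok - 1]
49. n1.pre = 15  [15]
50. n0.ok = -1  [-1]
51. n0.cnt = "kp"  ["kp"]

-7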